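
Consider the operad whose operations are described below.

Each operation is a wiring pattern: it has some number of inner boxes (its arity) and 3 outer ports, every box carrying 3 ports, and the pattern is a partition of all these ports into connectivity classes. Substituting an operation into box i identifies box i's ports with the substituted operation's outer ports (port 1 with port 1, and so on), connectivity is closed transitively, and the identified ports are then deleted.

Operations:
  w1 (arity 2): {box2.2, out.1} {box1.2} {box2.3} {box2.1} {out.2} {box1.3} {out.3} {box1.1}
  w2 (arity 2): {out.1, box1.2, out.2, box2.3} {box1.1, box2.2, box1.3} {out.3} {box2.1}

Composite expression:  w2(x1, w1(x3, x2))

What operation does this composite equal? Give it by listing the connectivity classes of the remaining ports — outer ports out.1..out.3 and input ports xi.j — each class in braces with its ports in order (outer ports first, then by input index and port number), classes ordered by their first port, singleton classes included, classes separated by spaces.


{out.1, out.2, x1.2} {out.3} {x1.1, x1.3} {x2.1} {x2.2} {x2.3} {x3.1} {x3.2} {x3.3}

After gluing at w2, chains via deleted ports link the x-ports.
through w1, on inputs (x3, x2): {out.1, x2.2} {out.2} {out.3} {x2.1} {x2.3} {x3.1} {x3.2} {x3.3} (out.j = stage outer ports)
through w2, on inputs (x1, x3, x2): {out.1, out.2, x1.2} {out.3} {x1.1, x1.3} {x2.1} {x2.2} {x2.3} {x3.1} {x3.2} {x3.3} (out.j = stage outer ports)


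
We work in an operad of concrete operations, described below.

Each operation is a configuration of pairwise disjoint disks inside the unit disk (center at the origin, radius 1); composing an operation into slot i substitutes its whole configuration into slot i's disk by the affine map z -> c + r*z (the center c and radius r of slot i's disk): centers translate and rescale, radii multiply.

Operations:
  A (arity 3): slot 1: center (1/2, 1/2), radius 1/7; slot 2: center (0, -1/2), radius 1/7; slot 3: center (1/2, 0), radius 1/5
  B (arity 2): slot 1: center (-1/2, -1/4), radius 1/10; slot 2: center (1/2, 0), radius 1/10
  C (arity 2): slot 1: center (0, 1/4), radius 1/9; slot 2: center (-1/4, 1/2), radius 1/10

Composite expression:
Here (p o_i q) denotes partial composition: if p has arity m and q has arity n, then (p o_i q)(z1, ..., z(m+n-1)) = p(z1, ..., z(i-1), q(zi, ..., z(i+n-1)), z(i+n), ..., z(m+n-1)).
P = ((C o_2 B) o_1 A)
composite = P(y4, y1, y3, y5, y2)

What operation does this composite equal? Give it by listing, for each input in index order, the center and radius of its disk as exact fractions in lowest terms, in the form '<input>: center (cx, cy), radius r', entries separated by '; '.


y1: center (0, 7/36), radius 1/63; y2: center (-1/5, 1/2), radius 1/100; y3: center (1/18, 1/4), radius 1/45; y4: center (1/18, 11/36), radius 1/63; y5: center (-3/10, 19/40), radius 1/100

Follow each y-input down from C: c' goes to c + r*c', radius to r*r'.
for y4, the 2-step affine chain lands on center (1/18, 11/36), radius 1/63
for y1, the 2-step affine chain lands on center (0, 7/36), radius 1/63
for y3, the 2-step affine chain lands on center (1/18, 1/4), radius 1/45
for y5, the 2-step affine chain lands on center (-3/10, 19/40), radius 1/100
for y2, the 2-step affine chain lands on center (-1/5, 1/2), radius 1/100


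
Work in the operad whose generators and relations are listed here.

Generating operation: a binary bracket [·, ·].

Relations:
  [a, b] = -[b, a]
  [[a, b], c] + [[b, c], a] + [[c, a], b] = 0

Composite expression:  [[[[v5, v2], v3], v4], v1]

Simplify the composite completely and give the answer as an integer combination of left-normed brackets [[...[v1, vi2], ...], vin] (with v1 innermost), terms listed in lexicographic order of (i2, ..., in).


[[[[v1, v2], v5], v3], v4] - [[[[v1, v3], v2], v5], v4] + [[[[v1, v3], v5], v2], v4] - [[[[v1, v4], v2], v5], v3] + [[[[v1, v4], v3], v2], v5] - [[[[v1, v4], v3], v5], v2] + [[[[v1, v4], v5], v2], v3] - [[[[v1, v5], v2], v3], v4]

Left-normed coefficients sit on the v1-initial expansion words.
Composite bracket: [[[[v5, v2], v3], v4], v1]
The bracket unfolds into 16 signed words via [a, b] = ab - ba (2^4 = 16).
The v1-initial words carry the normal form:
  from v1v2v5v3v4, sign +1: term +[[[[v1, v2], v5], v3], v4]
  from v1v3v2v5v4, sign -1: term -[[[[v1, v3], v2], v5], v4]
  from v1v3v5v2v4, sign +1: term +[[[[v1, v3], v5], v2], v4]
  from v1v4v2v5v3, sign -1: term -[[[[v1, v4], v2], v5], v3]
  from v1v4v3v2v5, sign +1: term +[[[[v1, v4], v3], v2], v5]
  from v1v4v3v5v2, sign -1: term -[[[[v1, v4], v3], v5], v2]
  from v1v4v5v2v3, sign +1: term +[[[[v1, v4], v5], v2], v3]
  from v1v5v2v3v4, sign -1: term -[[[[v1, v5], v2], v3], v4]


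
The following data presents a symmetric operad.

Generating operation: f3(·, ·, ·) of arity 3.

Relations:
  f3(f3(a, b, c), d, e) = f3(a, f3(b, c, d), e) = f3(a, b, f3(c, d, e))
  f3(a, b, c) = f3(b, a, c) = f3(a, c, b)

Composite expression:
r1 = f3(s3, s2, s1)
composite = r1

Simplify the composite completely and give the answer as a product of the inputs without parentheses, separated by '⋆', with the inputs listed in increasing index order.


s1 ⋆ s2 ⋆ s3

Key point: f3 commutes, so take the s-inputs in any fixed order.
f3(s3, s2, s1) linearizes to s3 ⋆ s2 ⋆ s1
putting the inputs in ascending order: s1 ⋆ s2 ⋆ s3


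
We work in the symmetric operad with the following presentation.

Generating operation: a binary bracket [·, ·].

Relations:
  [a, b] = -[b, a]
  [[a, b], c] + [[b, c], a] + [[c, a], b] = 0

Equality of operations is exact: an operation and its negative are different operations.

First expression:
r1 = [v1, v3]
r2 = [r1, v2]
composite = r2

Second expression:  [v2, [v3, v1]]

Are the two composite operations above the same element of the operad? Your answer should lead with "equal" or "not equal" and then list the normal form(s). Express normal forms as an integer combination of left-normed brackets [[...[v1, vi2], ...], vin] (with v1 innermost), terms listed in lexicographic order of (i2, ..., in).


equal; both compose to [[v1, v3], v2]

The first expression reduces to [[v1, v3], v2]
The second expression reduces to [[v1, v3], v2]
Same normal form: equal.


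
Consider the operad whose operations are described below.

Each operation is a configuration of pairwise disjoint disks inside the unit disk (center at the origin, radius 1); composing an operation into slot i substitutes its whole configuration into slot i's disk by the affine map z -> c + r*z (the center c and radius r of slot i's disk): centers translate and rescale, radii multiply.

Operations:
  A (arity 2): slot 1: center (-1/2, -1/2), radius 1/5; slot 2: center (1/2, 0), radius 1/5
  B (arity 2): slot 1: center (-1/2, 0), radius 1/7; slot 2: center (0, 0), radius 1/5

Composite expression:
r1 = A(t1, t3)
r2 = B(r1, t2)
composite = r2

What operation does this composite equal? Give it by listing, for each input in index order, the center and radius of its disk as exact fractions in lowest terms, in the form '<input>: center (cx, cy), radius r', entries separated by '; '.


t1: center (-4/7, -1/14), radius 1/35; t2: center (0, 0), radius 1/5; t3: center (-3/7, 0), radius 1/35

Nesting under B composes maps z -> c + r*z down each t-path.
tracing t1 down its 2-map path: center (-4/7, -1/14), radius 1/35
tracing t3 down its 2-map path: center (-3/7, 0), radius 1/35
tracing t2 down its 1-map path: center (0, 0), radius 1/5


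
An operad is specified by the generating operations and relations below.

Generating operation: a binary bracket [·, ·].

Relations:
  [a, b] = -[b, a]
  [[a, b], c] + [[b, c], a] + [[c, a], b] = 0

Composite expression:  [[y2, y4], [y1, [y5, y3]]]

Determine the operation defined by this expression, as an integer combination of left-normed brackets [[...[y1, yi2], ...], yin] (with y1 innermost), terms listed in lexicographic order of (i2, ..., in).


[[[[y1, y3], y5], y2], y4] - [[[[y1, y3], y5], y4], y2] - [[[[y1, y5], y3], y2], y4] + [[[[y1, y5], y3], y4], y2]

Skip Jacobi rewriting: expand, keep y1-initial words, read off terms.
Composite bracket: [[y2, y4], [y1, [y5, y3]]]
Expanding via [a, b] = ab - ba: 16 signed words (2^4 = 16).
Collect the words opening with y1:
  the word y1y3y5y2y4 carries sign +1 and contributes +[[[[y1, y3], y5], y2], y4]
  the word y1y3y5y4y2 carries sign -1 and contributes -[[[[y1, y3], y5], y4], y2]
  the word y1y5y3y2y4 carries sign -1 and contributes -[[[[y1, y5], y3], y2], y4]
  the word y1y5y3y4y2 carries sign +1 and contributes +[[[[y1, y5], y3], y4], y2]


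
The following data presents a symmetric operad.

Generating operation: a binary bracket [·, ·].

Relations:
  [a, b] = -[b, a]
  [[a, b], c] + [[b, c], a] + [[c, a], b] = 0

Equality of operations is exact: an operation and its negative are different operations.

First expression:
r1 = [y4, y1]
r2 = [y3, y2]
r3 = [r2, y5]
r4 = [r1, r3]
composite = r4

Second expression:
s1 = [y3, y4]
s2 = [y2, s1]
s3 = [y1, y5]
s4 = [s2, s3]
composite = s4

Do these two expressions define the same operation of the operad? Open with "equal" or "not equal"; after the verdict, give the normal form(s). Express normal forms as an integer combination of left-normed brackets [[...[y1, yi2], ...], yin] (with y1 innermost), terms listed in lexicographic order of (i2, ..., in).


not equal — first [[[[y1, y4], y2], y3], y5] - [[[[y1, y4], y3], y2], y5] - [[[[y1, y4], y5], y2], y3] + [[[[y1, y4], y5], y3], y2], second -[[[[y1, y5], y2], y3], y4] + [[[[y1, y5], y2], y4], y3] + [[[[y1, y5], y3], y4], y2] - [[[[y1, y5], y4], y3], y2]

In normal form, the first expression is [[[[y1, y4], y2], y3], y5] - [[[[y1, y4], y3], y2], y5] - [[[[y1, y4], y5], y2], y3] + [[[[y1, y4], y5], y3], y2]
In normal form, the second expression is -[[[[y1, y5], y2], y3], y4] + [[[[y1, y5], y2], y4], y3] + [[[[y1, y5], y3], y4], y2] - [[[[y1, y5], y4], y3], y2]
Distinct normal forms: not equal.


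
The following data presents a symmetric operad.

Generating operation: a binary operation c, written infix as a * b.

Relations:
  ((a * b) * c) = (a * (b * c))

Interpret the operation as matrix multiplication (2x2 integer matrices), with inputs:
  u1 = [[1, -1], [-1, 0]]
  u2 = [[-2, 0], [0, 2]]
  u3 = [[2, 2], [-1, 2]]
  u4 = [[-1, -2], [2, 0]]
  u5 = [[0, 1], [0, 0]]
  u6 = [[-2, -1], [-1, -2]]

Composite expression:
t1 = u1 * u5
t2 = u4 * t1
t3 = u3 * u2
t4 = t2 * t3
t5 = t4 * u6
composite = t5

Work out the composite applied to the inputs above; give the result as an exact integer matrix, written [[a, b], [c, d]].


[[-8, -10], [-16, -20]]

(u1 * u5) = [[0, 1], [0, -1]]
(u4 * (u1 * u5)) = [[0, 1], [0, 2]]
(u3 * u2) = [[-4, 4], [2, 4]]
((u4 * (u1 * u5)) * (u3 * u2)) = [[2, 4], [4, 8]]
(((u4 * (u1 * u5)) * (u3 * u2)) * u6) = [[-8, -10], [-16, -20]]


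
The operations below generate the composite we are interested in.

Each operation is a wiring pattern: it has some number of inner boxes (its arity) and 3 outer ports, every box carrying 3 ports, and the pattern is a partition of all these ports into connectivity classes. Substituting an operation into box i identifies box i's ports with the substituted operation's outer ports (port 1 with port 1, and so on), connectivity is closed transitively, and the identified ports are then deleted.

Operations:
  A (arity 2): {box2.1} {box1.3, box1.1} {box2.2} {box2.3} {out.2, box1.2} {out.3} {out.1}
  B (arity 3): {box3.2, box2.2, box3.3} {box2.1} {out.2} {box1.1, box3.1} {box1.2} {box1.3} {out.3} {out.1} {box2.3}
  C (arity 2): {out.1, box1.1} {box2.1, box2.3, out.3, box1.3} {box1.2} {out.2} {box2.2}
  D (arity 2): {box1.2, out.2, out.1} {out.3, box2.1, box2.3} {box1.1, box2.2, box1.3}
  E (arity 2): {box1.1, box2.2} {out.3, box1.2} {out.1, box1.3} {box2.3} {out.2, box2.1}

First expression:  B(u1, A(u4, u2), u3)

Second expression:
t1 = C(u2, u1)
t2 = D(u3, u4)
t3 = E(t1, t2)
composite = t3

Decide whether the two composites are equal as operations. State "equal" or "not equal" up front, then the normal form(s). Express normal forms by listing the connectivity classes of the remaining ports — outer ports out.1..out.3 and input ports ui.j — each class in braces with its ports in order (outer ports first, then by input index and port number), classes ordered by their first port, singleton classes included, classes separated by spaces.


In normal form, the first expression is {out.1} {out.2} {out.3} {u1.1, u3.1} {u1.2} {u1.3} {u2.1} {u2.2} {u2.3} {u3.2, u3.3, u4.2} {u4.1, u4.3}
In normal form, the second expression is {out.1, u1.1, u1.3, u2.3} {out.2, u2.1, u3.2} {out.3} {u1.2} {u2.2} {u3.1, u3.3, u4.2} {u4.1, u4.3}
Different reductions; not equal.

not equal; first: {out.1} {out.2} {out.3} {u1.1, u3.1} {u1.2} {u1.3} {u2.1} {u2.2} {u2.3} {u3.2, u3.3, u4.2} {u4.1, u4.3}; second: {out.1, u1.1, u1.3, u2.3} {out.2, u2.1, u3.2} {out.3} {u1.2} {u2.2} {u3.1, u3.3, u4.2} {u4.1, u4.3}


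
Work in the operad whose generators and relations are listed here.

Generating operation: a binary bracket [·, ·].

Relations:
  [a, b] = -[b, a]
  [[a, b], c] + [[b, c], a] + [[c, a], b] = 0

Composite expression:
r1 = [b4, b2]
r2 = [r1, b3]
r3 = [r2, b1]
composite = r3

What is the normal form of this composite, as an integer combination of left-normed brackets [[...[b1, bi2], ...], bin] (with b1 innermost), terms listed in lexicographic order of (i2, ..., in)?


[[[b1, b2], b4], b3] - [[[b1, b3], b2], b4] + [[[b1, b3], b4], b2] - [[[b1, b4], b2], b3]


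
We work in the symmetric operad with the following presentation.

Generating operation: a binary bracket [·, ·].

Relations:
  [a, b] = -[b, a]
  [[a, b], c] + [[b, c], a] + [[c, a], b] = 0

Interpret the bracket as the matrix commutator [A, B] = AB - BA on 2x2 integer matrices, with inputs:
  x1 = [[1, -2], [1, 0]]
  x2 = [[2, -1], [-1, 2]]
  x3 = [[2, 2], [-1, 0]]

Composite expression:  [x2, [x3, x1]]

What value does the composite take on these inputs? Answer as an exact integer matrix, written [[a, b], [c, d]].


[x3, x1] = [[0, -6], [-3, 0]]
[x2, [x3, x1]] = [[-3, 0], [0, 3]]

[[-3, 0], [0, 3]]


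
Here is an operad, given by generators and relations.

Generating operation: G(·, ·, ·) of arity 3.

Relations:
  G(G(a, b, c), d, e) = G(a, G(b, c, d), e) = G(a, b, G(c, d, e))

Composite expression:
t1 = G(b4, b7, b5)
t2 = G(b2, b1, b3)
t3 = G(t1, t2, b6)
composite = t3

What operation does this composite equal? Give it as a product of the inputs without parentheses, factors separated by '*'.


b4 * b7 * b5 * b2 * b1 * b3 * b6

Under associativity of G, the answer is the b's in reading order.
G(b4, b7, b5) linearizes to b4 * b7 * b5
G(b2, b1, b3) linearizes to b2 * b1 * b3
G(G(b4, b7, b5), G(b2, b1, b3), b6) linearizes to b4 * b7 * b5 * b2 * b1 * b3 * b6


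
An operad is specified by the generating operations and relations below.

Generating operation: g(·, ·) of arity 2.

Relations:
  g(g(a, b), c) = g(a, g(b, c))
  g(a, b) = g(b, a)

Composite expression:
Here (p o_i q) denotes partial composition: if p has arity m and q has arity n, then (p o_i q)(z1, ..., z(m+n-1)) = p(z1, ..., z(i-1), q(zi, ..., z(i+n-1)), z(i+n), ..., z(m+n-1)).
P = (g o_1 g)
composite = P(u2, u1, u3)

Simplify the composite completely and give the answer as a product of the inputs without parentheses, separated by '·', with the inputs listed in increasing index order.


Shape and order are irrelevant to g; the u-input set decides.
g(u2, u1) linearizes to u2 · u1
g(g(u2, u1), u3) linearizes to u2 · u1 · u3
putting the inputs in ascending order: u1 · u2 · u3

u1 · u2 · u3


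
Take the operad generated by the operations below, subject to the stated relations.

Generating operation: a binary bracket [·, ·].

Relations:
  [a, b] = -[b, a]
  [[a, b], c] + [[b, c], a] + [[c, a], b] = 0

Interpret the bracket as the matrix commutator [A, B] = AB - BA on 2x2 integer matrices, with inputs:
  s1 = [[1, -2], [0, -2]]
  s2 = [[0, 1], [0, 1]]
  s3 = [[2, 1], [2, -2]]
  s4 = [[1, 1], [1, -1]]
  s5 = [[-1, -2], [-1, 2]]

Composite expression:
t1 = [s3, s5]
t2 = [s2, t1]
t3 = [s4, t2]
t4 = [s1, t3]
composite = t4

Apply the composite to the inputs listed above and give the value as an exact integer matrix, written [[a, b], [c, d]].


[[0, 2], [0, 0]]

[s3, s5] = [[3, -5], [-2, -3]]
[s2, [s3, s5]] = [[-2, -1], [-2, 2]]
[s4, [s2, [s3, s5]]] = [[-1, 2], [0, 1]]
[s1, [s4, [s2, [s3, s5]]]] = [[0, 2], [0, 0]]


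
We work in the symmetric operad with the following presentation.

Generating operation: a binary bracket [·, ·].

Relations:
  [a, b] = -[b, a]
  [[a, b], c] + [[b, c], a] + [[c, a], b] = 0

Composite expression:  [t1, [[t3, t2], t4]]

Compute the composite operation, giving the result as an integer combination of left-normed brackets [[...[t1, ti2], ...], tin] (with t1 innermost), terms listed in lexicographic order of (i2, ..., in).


Expand each bracket as ab - ba; the t1-initial words give the coefficients.
Composite bracket: [t1, [[t3, t2], t4]]
The bracket unfolds into 8 signed words via [a, b] = ab - ba (2^3 = 8).
Collect the words opening with t1:
  word t1t2t3t4 has sign -1, contributing -[[[t1, t2], t3], t4]
  word t1t3t2t4 has sign +1, contributing +[[[t1, t3], t2], t4]
  word t1t4t2t3 has sign +1, contributing +[[[t1, t4], t2], t3]
  word t1t4t3t2 has sign -1, contributing -[[[t1, t4], t3], t2]

-[[[t1, t2], t3], t4] + [[[t1, t3], t2], t4] + [[[t1, t4], t2], t3] - [[[t1, t4], t3], t2]


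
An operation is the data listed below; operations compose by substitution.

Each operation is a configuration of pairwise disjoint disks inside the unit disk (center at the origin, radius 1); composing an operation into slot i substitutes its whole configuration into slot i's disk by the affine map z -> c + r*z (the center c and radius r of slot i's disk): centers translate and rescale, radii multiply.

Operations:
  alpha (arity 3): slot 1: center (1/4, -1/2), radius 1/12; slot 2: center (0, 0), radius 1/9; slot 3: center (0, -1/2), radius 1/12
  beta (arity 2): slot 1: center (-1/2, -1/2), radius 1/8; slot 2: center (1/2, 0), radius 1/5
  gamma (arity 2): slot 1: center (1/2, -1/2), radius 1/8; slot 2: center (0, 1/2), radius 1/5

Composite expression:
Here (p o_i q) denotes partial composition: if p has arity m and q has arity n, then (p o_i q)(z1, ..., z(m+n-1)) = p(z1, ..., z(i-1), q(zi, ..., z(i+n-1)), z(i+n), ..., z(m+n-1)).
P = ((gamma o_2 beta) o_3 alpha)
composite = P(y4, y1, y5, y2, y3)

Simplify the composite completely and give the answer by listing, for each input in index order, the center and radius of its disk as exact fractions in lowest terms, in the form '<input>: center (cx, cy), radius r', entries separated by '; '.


y1: center (-1/10, 2/5), radius 1/40; y2: center (1/10, 1/2), radius 1/225; y3: center (1/10, 12/25), radius 1/300; y4: center (1/2, -1/2), radius 1/8; y5: center (11/100, 12/25), radius 1/300

Each y-disk chains the slot maps above it in gamma; radii multiply.
input y4: composing its 1 substitution step yields center (1/2, -1/2), radius 1/8
input y1: composing its 2 substitution steps yields center (-1/10, 2/5), radius 1/40
input y5: composing its 3 substitution steps yields center (11/100, 12/25), radius 1/300
input y2: composing its 3 substitution steps yields center (1/10, 1/2), radius 1/225
input y3: composing its 3 substitution steps yields center (1/10, 12/25), radius 1/300


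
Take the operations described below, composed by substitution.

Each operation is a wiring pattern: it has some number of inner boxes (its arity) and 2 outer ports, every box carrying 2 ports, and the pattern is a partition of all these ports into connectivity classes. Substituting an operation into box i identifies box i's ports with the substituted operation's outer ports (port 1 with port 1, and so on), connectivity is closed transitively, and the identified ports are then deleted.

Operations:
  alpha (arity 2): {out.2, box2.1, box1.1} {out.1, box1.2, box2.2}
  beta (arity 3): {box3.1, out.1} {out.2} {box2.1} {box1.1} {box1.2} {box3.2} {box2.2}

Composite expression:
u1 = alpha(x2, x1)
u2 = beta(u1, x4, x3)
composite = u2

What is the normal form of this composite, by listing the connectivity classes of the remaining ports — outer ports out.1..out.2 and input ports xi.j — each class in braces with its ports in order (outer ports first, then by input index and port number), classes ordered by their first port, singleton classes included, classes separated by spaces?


{out.1, x3.1} {out.2} {x1.1, x2.1} {x1.2, x2.2} {x3.2} {x4.1} {x4.2}

Substituting into beta glues patterns; closure does the rest.
the subtree at alpha composes to {out.1, x1.2, x2.2} {out.2, x1.1, x2.1} on (x2, x1); out.j = own outer ports
the subtree at beta composes to {out.1, x3.1} {out.2} {x1.1, x2.1} {x1.2, x2.2} {x3.2} {x4.1} {x4.2} on (x2, x1, x4, x3); out.j = own outer ports


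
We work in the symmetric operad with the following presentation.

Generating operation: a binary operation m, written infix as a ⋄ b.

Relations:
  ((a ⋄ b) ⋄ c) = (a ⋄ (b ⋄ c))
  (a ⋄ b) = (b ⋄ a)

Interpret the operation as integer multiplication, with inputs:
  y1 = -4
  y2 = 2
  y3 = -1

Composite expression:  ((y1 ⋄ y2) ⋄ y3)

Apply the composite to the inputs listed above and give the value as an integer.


8


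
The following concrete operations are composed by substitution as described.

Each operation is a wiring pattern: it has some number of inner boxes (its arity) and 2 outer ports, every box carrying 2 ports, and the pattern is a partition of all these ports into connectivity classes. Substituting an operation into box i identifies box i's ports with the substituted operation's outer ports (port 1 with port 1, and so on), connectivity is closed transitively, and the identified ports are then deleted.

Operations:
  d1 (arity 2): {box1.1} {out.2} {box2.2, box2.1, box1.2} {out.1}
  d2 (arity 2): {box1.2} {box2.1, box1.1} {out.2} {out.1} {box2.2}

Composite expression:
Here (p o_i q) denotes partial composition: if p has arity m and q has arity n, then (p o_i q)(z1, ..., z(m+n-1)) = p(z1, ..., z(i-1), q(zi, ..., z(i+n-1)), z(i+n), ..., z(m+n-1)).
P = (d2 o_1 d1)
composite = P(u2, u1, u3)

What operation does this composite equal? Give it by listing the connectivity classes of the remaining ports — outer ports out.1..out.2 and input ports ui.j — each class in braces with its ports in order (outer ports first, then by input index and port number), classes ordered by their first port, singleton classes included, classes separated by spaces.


After gluing at d2, chains via deleted ports link the u-ports.
stage d1: inputs (u2, u1), connectivity {out.1} {out.2} {u1.1, u1.2, u2.2} {u2.1}, out.j its boundary
stage d2: inputs (u2, u1, u3), connectivity {out.1} {out.2} {u1.1, u1.2, u2.2} {u2.1} {u3.1} {u3.2}, out.j its boundary

{out.1} {out.2} {u1.1, u1.2, u2.2} {u2.1} {u3.1} {u3.2}


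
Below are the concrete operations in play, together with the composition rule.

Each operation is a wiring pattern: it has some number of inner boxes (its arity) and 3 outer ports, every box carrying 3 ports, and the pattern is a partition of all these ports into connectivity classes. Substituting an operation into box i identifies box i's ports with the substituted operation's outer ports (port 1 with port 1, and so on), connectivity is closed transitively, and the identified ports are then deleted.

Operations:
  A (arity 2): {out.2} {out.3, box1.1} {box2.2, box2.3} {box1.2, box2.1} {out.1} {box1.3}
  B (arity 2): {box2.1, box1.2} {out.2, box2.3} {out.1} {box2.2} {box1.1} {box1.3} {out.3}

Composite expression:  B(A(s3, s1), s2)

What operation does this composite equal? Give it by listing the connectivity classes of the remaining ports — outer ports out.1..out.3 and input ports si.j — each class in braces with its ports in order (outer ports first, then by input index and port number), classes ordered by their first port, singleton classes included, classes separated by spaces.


{out.1} {out.2, s2.3} {out.3} {s1.1, s3.2} {s1.2, s1.3} {s2.1} {s2.2} {s3.1} {s3.3}

After gluing at B, chains via deleted ports link the s-ports.
after A, the pattern on (s3, s1) reads {out.1} {out.2} {out.3, s3.1} {s1.1, s3.2} {s1.2, s1.3} {s3.3} (out.j = its outer ports)
after B, the pattern on (s3, s1, s2) reads {out.1} {out.2, s2.3} {out.3} {s1.1, s3.2} {s1.2, s1.3} {s2.1} {s2.2} {s3.1} {s3.3} (out.j = its outer ports)


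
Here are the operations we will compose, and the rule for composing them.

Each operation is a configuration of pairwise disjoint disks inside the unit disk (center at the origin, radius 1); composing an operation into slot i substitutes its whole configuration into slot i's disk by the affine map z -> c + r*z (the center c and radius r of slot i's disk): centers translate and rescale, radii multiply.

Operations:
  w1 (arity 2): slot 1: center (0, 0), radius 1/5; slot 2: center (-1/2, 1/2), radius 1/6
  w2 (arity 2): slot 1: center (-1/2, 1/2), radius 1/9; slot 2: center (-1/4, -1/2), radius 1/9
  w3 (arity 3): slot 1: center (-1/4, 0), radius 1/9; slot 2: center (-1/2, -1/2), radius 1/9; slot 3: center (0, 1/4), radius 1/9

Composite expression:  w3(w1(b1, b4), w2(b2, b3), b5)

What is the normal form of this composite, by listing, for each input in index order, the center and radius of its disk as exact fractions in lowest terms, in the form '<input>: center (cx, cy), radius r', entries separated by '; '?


b1: center (-1/4, 0), radius 1/45; b2: center (-5/9, -4/9), radius 1/81; b3: center (-19/36, -5/9), radius 1/81; b4: center (-11/36, 1/18), radius 1/54; b5: center (0, 1/4), radius 1/9


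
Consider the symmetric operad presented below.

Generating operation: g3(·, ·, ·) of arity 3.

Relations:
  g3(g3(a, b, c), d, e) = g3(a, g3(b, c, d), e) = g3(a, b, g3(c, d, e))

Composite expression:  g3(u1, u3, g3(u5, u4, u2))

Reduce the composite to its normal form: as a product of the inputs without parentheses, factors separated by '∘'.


Every regrouping of g3 is equal, so read the u-inputs in written order.
g3(u5, u4, u2) spells out as u5 ∘ u4 ∘ u2
g3(u1, u3, g3(u5, u4, u2)) spells out as u1 ∘ u3 ∘ u5 ∘ u4 ∘ u2

u1 ∘ u3 ∘ u5 ∘ u4 ∘ u2


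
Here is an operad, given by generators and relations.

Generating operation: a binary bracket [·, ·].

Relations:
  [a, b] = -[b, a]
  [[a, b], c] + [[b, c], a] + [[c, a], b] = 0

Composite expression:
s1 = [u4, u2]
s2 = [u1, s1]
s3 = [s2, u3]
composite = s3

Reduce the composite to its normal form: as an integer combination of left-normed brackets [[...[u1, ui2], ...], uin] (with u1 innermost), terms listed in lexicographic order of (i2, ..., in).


Left-normed coefficients sit on the u1-initial expansion words.
Composite bracket: [[u1, [u4, u2]], u3]
Each bracket splits as ab - ba, giving 8 signed words (2^3 = 8).
Collect the words opening with u1:
  sign of u1u2u4u3 is -1, so it contributes -[[[u1, u2], u4], u3]
  sign of u1u4u2u3 is +1, so it contributes +[[[u1, u4], u2], u3]

-[[[u1, u2], u4], u3] + [[[u1, u4], u2], u3]


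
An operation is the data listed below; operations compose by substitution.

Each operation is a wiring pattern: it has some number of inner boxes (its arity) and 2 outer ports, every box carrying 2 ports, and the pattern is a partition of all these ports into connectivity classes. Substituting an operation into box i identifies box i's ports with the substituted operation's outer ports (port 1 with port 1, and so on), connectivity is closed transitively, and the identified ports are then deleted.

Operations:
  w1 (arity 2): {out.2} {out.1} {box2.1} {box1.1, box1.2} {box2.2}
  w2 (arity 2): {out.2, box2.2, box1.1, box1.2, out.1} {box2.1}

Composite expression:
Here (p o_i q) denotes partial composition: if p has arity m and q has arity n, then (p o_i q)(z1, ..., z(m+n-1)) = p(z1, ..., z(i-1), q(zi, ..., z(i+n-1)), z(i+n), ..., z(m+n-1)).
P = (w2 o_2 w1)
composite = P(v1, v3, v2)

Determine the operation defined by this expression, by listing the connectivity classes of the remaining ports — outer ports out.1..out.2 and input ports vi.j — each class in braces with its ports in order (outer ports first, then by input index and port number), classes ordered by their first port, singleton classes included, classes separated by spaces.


Substituting into w2 glues patterns; closure does the rest.
stage w1: inputs (v3, v2), connectivity {out.1} {out.2} {v2.1} {v2.2} {v3.1, v3.2}, out.j its boundary
stage w2: inputs (v1, v3, v2), connectivity {out.1, out.2, v1.1, v1.2} {v2.1} {v2.2} {v3.1, v3.2}, out.j its boundary

{out.1, out.2, v1.1, v1.2} {v2.1} {v2.2} {v3.1, v3.2}


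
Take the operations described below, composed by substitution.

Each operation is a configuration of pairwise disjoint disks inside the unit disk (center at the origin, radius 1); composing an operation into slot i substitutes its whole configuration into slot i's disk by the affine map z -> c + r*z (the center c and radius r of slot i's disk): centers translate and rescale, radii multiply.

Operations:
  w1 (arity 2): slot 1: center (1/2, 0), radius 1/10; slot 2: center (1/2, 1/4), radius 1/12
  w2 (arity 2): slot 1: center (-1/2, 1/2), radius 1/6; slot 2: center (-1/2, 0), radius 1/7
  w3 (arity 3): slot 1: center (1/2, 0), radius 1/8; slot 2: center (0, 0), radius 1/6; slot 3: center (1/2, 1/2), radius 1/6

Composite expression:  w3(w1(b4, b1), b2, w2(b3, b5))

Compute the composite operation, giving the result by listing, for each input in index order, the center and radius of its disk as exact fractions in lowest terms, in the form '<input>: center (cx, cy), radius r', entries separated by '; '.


Nesting under w3 composes maps z -> c + r*z down each b-path.
b4: after 2 affine steps, its disk has center (9/16, 0), radius 1/80
b1: after 2 affine steps, its disk has center (9/16, 1/32), radius 1/96
b2: after 1 affine step, its disk has center (0, 0), radius 1/6
b3: after 2 affine steps, its disk has center (5/12, 7/12), radius 1/36
b5: after 2 affine steps, its disk has center (5/12, 1/2), radius 1/42

b1: center (9/16, 1/32), radius 1/96; b2: center (0, 0), radius 1/6; b3: center (5/12, 7/12), radius 1/36; b4: center (9/16, 0), radius 1/80; b5: center (5/12, 1/2), radius 1/42


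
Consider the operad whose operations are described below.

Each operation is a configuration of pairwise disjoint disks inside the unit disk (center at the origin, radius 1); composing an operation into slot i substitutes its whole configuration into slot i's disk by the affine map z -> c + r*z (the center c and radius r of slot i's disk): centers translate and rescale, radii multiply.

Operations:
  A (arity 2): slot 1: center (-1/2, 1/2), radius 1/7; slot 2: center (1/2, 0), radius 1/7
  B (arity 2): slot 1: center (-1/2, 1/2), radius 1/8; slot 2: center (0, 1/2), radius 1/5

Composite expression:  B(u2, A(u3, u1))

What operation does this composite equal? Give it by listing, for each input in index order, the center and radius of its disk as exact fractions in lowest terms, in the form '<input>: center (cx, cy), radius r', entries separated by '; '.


Follow each u-input down from B: c' goes to c + r*c', radius to r*r'.
input u2: composing its 1 substitution step yields center (-1/2, 1/2), radius 1/8
input u3: composing its 2 substitution steps yields center (-1/10, 3/5), radius 1/35
input u1: composing its 2 substitution steps yields center (1/10, 1/2), radius 1/35

u1: center (1/10, 1/2), radius 1/35; u2: center (-1/2, 1/2), radius 1/8; u3: center (-1/10, 3/5), radius 1/35


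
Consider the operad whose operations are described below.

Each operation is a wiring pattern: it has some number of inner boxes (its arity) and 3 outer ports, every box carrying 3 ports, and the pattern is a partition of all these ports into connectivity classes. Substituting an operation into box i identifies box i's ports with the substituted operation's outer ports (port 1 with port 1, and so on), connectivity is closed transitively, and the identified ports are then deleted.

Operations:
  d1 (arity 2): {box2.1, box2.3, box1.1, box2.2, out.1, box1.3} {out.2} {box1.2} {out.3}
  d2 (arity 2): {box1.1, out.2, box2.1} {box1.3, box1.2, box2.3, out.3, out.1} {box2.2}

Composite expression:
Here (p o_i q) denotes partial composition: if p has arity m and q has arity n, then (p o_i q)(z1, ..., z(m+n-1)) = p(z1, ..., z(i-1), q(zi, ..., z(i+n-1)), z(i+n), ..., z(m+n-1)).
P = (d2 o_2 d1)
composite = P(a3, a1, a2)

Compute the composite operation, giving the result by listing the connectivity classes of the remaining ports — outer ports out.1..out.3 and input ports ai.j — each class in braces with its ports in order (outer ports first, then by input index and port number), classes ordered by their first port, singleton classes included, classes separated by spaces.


Connectivity passes through glued d2-boundaries; trace each wire chain.
through d1, on inputs (a1, a2): {out.1, a1.1, a1.3, a2.1, a2.2, a2.3} {out.2} {out.3} {a1.2} (out.j = stage outer ports)
through d2, on inputs (a3, a1, a2): {out.1, out.3, a3.2, a3.3} {out.2, a1.1, a1.3, a2.1, a2.2, a2.3, a3.1} {a1.2} (out.j = stage outer ports)

{out.1, out.3, a3.2, a3.3} {out.2, a1.1, a1.3, a2.1, a2.2, a2.3, a3.1} {a1.2}


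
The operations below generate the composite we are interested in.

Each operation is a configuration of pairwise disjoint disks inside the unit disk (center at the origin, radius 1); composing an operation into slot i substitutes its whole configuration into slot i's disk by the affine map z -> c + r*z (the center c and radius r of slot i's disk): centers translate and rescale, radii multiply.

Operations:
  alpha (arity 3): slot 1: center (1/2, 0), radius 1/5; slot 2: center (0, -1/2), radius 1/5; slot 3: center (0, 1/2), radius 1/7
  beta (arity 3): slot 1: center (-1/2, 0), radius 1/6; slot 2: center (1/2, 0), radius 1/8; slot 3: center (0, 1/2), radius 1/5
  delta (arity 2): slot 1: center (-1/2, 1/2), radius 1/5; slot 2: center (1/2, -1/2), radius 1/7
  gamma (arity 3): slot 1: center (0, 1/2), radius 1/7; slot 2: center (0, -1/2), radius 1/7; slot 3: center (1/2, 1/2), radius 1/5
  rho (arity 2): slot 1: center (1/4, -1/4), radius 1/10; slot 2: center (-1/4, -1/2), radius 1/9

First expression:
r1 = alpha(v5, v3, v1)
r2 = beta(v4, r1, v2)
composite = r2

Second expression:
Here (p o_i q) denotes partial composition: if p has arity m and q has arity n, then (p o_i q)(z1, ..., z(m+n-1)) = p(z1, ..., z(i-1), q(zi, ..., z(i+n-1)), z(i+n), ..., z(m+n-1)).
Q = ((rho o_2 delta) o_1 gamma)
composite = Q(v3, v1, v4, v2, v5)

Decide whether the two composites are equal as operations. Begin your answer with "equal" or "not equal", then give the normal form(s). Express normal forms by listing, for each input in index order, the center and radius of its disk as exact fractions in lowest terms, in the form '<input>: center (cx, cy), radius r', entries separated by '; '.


not equal; first: v1: center (1/2, 1/16), radius 1/56; v2: center (0, 1/2), radius 1/5; v3: center (1/2, -1/16), radius 1/40; v4: center (-1/2, 0), radius 1/6; v5: center (9/16, 0), radius 1/40; second: v1: center (1/4, -3/10), radius 1/70; v2: center (-11/36, -4/9), radius 1/45; v3: center (1/4, -1/5), radius 1/70; v4: center (3/10, -1/5), radius 1/50; v5: center (-7/36, -5/9), radius 1/63

The first expression reduces to v1: center (1/2, 1/16), radius 1/56; v2: center (0, 1/2), radius 1/5; v3: center (1/2, -1/16), radius 1/40; v4: center (-1/2, 0), radius 1/6; v5: center (9/16, 0), radius 1/40
The second expression reduces to v1: center (1/4, -3/10), radius 1/70; v2: center (-11/36, -4/9), radius 1/45; v3: center (1/4, -1/5), radius 1/70; v4: center (3/10, -1/5), radius 1/50; v5: center (-7/36, -5/9), radius 1/63
The normal forms differ: not equal.


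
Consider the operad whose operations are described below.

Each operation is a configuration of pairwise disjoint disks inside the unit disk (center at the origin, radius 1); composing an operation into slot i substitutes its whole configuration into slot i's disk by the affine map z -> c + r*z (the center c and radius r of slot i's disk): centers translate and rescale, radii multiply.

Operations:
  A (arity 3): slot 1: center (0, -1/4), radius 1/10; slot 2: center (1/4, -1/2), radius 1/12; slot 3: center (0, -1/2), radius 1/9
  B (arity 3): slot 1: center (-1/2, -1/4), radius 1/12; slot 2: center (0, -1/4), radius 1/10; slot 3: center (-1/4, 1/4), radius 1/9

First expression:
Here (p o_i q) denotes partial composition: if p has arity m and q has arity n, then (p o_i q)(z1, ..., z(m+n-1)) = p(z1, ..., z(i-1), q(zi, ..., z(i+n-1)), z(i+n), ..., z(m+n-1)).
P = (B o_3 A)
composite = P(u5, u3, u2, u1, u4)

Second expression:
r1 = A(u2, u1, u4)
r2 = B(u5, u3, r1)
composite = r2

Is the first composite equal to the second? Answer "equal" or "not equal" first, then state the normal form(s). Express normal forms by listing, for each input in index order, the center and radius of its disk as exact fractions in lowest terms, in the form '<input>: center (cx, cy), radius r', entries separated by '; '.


equal; both compose to u1: center (-2/9, 7/36), radius 1/108; u2: center (-1/4, 2/9), radius 1/90; u3: center (0, -1/4), radius 1/10; u4: center (-1/4, 7/36), radius 1/81; u5: center (-1/2, -1/4), radius 1/12

In normal form, the first expression is u1: center (-2/9, 7/36), radius 1/108; u2: center (-1/4, 2/9), radius 1/90; u3: center (0, -1/4), radius 1/10; u4: center (-1/4, 7/36), radius 1/81; u5: center (-1/2, -1/4), radius 1/12
In normal form, the second expression is u1: center (-2/9, 7/36), radius 1/108; u2: center (-1/4, 2/9), radius 1/90; u3: center (0, -1/4), radius 1/10; u4: center (-1/4, 7/36), radius 1/81; u5: center (-1/2, -1/4), radius 1/12
One common form — equal.


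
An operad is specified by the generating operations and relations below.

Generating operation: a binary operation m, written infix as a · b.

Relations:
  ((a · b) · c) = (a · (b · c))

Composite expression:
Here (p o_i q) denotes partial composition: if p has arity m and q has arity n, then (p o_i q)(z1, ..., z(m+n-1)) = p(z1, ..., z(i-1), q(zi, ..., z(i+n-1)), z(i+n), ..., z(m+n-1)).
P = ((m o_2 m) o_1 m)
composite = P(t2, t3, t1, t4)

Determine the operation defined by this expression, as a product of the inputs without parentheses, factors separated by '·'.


t2 · t3 · t1 · t4

Key point: m is associative — brackets drop, the t-order remains.
(t2 · t3) collapses to t2 · t3
(t1 · t4) collapses to t1 · t4
((t2 · t3) · (t1 · t4)) collapses to t2 · t3 · t1 · t4


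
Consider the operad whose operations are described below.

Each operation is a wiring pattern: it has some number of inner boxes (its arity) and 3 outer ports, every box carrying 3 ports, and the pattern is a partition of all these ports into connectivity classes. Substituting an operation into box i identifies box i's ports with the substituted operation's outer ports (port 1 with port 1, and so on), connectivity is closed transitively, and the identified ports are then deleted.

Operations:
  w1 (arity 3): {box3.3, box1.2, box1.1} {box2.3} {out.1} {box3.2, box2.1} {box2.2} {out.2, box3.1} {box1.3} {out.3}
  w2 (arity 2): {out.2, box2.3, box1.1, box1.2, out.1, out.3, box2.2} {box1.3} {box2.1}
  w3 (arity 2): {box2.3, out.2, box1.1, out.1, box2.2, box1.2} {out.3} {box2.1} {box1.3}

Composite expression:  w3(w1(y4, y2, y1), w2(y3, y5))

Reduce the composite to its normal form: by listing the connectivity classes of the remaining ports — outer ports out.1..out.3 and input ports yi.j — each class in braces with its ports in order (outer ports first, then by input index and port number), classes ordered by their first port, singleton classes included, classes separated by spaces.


Substituting into w3 glues patterns; closure does the rest.
composing w1 on (y4, y2, y1), with out.j its own outer ports: {out.1} {out.2, y1.1} {out.3} {y1.2, y2.1} {y1.3, y4.1, y4.2} {y2.2} {y2.3} {y4.3}
composing w2 on (y3, y5), with out.j its own outer ports: {out.1, out.2, out.3, y3.1, y3.2, y5.2, y5.3} {y3.3} {y5.1}
composing w3 on (y4, y2, y1, y3, y5), with out.j its own outer ports: {out.1, out.2, y1.1, y3.1, y3.2, y5.2, y5.3} {out.3} {y1.2, y2.1} {y1.3, y4.1, y4.2} {y2.2} {y2.3} {y3.3} {y4.3} {y5.1}

{out.1, out.2, y1.1, y3.1, y3.2, y5.2, y5.3} {out.3} {y1.2, y2.1} {y1.3, y4.1, y4.2} {y2.2} {y2.3} {y3.3} {y4.3} {y5.1}
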